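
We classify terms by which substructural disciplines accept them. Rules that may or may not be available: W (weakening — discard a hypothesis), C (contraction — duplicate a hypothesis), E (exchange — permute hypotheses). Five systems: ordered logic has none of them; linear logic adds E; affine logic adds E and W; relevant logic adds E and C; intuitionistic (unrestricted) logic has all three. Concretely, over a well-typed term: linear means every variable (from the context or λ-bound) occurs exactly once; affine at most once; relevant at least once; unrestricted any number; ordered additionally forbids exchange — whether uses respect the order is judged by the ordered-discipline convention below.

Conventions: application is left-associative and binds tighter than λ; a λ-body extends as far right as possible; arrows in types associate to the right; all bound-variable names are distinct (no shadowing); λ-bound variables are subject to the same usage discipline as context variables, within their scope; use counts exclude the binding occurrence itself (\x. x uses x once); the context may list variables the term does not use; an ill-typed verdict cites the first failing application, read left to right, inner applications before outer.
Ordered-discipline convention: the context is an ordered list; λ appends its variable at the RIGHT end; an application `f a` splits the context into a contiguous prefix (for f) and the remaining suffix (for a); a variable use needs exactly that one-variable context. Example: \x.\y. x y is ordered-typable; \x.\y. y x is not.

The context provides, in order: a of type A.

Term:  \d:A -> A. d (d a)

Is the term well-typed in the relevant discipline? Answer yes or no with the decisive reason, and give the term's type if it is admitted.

yes — none of a, d goes unused; term : (A -> A) -> A
use counts: a: 1, d (λ-bound): 2
use order (left to right): d, d, a
typing: well-typed at (A -> A) -> A
per-discipline verdicts: ordered ✗ · linear ✗ · affine ✗ · relevant ✓ · unrestricted ✓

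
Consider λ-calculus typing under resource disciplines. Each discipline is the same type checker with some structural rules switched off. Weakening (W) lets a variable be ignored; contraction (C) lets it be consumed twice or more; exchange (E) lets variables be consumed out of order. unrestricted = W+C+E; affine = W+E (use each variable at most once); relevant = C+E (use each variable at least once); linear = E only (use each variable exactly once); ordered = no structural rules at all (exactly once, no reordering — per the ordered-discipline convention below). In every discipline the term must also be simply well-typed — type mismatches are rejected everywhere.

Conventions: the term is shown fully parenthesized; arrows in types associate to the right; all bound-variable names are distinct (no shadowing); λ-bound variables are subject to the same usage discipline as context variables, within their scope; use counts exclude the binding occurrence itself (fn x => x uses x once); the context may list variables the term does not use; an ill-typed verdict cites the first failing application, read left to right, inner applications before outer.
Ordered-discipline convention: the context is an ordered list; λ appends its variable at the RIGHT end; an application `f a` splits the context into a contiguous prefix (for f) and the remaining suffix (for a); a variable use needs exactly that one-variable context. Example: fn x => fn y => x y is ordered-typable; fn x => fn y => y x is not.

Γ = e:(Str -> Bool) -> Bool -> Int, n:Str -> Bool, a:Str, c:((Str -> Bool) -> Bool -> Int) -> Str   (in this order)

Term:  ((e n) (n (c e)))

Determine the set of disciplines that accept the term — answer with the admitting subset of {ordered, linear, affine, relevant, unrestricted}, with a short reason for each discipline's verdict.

accepted by: unrestricted
usage: e=2, n=2, a=0, c=1
order of uses: e, n, n, c, e
typing: the term checks, with type Int
ordered ✗ (repeated use of e ×2, n ×2; a never used (weakening))
linear ✗ (repeated use of e ×2, n ×2; a never used (weakening))
affine ✗ (repeated use of e ×2, n ×2)
relevant ✗ (a never used (weakening))
unrestricted ✓ (simply typable at Int; W, C, E all held)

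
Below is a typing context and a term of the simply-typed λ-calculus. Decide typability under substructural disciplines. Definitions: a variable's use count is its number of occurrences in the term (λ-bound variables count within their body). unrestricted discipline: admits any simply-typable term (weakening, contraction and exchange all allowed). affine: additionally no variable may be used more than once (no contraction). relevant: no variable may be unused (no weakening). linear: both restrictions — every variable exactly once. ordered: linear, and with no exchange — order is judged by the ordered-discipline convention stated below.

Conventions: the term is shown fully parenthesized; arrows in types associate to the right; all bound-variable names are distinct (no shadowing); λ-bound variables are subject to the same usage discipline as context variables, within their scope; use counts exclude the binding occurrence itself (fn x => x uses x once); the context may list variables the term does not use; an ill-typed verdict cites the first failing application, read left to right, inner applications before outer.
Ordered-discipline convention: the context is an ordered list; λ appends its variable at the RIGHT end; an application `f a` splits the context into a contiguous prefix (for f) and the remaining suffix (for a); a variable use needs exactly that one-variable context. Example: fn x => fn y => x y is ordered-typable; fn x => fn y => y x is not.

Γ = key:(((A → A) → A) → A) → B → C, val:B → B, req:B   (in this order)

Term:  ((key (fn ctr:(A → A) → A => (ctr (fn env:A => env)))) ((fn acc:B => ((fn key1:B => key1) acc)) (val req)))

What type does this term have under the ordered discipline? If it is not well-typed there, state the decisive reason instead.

term : C
variable uses: key ×1, val ×1, req ×1, ctr (bound) ×1, env (bound) ×1, acc (bound) ×1, key1 (bound) ×1
use order (left to right): key, ctr, env, key1, acc, val, req
typing: well-typed — term : C
across the five disciplines: ordered ✓ | linear ✓ | affine ✓ | relevant ✓ | unrestricted ✓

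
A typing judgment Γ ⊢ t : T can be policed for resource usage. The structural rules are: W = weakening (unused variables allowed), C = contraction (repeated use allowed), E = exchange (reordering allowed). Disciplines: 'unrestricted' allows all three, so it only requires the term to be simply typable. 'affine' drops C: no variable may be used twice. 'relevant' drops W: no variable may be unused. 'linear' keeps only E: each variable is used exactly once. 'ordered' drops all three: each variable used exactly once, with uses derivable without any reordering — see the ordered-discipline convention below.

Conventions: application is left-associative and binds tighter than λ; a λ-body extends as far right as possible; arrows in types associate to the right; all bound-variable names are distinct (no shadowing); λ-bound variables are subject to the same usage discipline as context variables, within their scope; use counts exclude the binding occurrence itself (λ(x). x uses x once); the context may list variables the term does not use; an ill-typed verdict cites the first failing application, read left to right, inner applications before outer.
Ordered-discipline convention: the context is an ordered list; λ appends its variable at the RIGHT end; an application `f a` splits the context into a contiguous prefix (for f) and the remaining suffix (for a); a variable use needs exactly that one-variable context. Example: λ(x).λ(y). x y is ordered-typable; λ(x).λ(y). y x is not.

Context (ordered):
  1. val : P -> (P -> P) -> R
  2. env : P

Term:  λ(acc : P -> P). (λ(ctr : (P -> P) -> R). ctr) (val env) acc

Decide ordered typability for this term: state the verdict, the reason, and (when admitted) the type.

yes — val, env, acc, ctr once each; derivable with no W/C/E; term : (P -> P) -> R
variable uses: val: 1×, env: 1×, acc [bound]: 1×, ctr [bound]: 1×
use order (left to right): ctr, val, env, acc
typing: well-typed — term : (P -> P) -> R
all disciplines: ordered ✓; linear ✓; affine ✓; relevant ✓; unrestricted ✓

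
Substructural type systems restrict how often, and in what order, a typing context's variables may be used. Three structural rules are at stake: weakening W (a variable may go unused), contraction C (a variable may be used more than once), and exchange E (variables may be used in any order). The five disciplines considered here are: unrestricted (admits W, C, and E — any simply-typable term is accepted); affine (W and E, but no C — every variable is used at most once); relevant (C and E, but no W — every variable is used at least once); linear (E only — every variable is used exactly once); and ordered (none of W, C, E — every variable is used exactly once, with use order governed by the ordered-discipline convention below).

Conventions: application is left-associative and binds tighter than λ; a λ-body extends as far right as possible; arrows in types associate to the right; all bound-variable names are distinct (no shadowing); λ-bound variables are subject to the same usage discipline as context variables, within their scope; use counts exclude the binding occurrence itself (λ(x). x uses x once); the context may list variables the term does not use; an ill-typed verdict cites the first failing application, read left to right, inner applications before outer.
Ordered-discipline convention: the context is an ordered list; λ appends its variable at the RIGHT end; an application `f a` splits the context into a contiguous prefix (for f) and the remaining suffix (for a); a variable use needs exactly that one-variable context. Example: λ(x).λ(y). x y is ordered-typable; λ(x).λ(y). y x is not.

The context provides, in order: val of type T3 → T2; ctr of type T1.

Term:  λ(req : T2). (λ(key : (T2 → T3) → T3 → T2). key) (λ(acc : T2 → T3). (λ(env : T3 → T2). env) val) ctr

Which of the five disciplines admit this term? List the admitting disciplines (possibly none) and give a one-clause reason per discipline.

accepted by: none
counts: val: 1; ctr: 1; req (λ-bound): 0; key (λ-bound): 1; acc (λ-bound): 0; env (λ-bound): 1
order of uses: key, env, val, ctr
typing: ill-typed: an application expects T2 → T3 but receives T1
ordered: ✗ — fails simple typing
linear: ✗ — a type mismatch blocks all five
affine: ✗ — the type mismatch rejects it
relevant: ✗ — not simply typable
unrestricted: ✗ — fails simple typing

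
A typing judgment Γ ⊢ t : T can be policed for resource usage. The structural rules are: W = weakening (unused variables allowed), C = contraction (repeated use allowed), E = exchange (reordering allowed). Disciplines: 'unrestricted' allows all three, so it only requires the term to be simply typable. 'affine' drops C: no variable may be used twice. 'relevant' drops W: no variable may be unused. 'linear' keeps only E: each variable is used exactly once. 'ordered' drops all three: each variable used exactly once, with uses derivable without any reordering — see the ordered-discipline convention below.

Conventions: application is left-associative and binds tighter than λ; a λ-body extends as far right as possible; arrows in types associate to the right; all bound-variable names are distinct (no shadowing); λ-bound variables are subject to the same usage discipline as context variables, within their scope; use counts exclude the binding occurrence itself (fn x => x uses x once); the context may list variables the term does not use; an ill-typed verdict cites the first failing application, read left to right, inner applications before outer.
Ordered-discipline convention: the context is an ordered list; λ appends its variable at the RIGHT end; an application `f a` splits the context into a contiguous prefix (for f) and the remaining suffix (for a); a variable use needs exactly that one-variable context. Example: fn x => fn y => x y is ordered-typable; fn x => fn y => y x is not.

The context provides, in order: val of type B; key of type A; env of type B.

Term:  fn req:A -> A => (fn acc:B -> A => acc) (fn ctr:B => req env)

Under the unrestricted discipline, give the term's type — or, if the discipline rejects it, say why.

not well-typed under unrestricted — fails simple typing
variable uses: val: 0×; key: 0×; env: 1×; req [bound]: 1×; acc [bound]: 1×; ctr [bound]: 0×
order of uses: acc, req, env
typing: ill-typed: a function awaiting A gets B
per-discipline verdicts: ordered ✗; linear ✗; affine ✗; relevant ✗; unrestricted ✗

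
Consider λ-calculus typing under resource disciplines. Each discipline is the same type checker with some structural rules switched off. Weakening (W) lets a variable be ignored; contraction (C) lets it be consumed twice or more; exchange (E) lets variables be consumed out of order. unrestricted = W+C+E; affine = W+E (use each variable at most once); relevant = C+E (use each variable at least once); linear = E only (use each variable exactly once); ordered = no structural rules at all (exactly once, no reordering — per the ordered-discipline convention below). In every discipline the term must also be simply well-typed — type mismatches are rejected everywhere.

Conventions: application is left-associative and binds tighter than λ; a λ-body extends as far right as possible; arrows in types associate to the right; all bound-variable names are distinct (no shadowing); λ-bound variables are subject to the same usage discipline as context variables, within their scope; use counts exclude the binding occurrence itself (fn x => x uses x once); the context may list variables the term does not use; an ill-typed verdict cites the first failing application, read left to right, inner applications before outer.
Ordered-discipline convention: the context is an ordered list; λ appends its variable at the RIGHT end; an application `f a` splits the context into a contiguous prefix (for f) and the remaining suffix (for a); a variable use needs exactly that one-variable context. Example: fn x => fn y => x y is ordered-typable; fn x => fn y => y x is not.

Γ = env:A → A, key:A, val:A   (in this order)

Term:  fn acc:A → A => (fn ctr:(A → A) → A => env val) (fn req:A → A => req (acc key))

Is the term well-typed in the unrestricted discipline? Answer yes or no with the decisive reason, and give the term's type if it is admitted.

yes — well-typed at (A → A) → A; no restrictions here; term : (A → A) → A
counts: env: 1; key: 1; val: 1; acc [bound]: 1; ctr [bound]: 0; req [bound]: 1
left-to-right use order: env, val, req, acc, key
typing: well-typed — term : (A → A) → A
all disciplines: ordered ✗, linear ✗, affine ✓, relevant ✗, unrestricted ✓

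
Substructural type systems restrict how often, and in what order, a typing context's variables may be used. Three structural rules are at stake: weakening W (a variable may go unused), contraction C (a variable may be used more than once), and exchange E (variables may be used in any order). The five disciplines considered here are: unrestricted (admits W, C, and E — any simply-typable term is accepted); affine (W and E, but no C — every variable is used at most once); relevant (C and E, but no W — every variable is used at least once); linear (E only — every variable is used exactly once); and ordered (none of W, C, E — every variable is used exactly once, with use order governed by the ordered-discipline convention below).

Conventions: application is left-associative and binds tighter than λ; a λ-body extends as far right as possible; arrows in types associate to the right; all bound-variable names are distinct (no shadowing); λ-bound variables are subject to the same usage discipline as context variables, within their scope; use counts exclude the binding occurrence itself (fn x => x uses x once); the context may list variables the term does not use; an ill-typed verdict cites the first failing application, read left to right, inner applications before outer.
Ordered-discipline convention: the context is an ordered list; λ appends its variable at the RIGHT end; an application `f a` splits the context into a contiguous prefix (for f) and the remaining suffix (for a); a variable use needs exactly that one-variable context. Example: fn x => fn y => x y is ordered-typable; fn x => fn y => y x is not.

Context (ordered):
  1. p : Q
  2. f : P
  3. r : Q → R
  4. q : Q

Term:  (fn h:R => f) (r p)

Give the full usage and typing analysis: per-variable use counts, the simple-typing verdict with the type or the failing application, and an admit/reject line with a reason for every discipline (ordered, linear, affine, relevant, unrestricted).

use counts: p: 1, f: 1, r: 1, q: 0, h (λ-bound): 0
order of uses: f, r, p
typing: the term checks, with type P
ordered ✗ (needs weakening: q, h unused)
linear ✗ (needs weakening: q, h unused)
affine ✓ (p, f, r, q, h: no repeats, contraction unneeded)
relevant ✗ (needs weakening: q, h unused)
unrestricted ✓ (well-typed at P; no restrictions here)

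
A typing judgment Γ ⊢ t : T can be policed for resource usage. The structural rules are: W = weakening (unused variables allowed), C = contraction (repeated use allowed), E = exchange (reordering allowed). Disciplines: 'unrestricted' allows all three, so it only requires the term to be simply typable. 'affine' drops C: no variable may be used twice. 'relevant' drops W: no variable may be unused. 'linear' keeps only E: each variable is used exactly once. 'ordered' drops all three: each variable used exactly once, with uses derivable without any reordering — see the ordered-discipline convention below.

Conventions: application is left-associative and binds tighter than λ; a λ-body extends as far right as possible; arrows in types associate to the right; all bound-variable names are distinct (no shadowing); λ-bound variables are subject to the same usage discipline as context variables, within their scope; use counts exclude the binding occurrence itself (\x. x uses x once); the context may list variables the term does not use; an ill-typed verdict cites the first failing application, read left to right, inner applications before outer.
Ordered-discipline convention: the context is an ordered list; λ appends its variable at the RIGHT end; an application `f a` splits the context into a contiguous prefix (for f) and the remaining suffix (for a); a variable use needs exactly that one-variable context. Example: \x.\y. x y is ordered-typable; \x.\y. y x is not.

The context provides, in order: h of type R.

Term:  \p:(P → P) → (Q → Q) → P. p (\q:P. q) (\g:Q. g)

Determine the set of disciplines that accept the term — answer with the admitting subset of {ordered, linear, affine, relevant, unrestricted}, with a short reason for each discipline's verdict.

admitted in: affine, unrestricted
usage: h=0; p (λ-bound)=1; q (λ-bound)=1; g (λ-bound)=1
left-to-right use order: p, q, g
typing: ✓ — ((P → P) → (Q → Q) → P) → P
ordered: ✗ — h left unused
linear: ✗ — h left unused
affine: ✓ — no duplicate uses among h, p, q, g
relevant: ✗ — h left unused
unrestricted: ✓ — well-typed at ((P → P) → (Q → Q) → P) → P; no restrictions here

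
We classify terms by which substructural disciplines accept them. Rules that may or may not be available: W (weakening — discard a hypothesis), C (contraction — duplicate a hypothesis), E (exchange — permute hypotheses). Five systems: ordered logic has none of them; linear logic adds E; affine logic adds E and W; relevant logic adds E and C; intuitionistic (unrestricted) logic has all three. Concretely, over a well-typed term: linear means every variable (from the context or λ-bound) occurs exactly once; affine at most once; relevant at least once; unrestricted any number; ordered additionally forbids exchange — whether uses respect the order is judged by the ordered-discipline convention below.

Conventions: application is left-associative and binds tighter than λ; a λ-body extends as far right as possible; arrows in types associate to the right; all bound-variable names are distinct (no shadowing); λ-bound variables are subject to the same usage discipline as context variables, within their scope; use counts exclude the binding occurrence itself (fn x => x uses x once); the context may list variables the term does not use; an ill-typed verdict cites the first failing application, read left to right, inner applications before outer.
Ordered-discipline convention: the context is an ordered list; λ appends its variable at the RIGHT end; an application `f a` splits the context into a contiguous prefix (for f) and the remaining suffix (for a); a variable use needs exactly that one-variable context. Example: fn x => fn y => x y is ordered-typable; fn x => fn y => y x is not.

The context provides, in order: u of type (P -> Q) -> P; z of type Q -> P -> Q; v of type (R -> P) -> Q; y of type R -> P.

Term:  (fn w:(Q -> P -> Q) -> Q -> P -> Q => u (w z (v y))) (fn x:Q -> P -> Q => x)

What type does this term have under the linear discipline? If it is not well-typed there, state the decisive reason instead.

term : P
counts: u: 1, z: 1, v: 1, y: 1, w (λ-bound): 1, x (λ-bound): 1
order of uses: u, w, z, v, y, x
typing: well-typed — term : P
across the five disciplines: ordered ✗ | linear ✓ | affine ✓ | relevant ✓ | unrestricted ✓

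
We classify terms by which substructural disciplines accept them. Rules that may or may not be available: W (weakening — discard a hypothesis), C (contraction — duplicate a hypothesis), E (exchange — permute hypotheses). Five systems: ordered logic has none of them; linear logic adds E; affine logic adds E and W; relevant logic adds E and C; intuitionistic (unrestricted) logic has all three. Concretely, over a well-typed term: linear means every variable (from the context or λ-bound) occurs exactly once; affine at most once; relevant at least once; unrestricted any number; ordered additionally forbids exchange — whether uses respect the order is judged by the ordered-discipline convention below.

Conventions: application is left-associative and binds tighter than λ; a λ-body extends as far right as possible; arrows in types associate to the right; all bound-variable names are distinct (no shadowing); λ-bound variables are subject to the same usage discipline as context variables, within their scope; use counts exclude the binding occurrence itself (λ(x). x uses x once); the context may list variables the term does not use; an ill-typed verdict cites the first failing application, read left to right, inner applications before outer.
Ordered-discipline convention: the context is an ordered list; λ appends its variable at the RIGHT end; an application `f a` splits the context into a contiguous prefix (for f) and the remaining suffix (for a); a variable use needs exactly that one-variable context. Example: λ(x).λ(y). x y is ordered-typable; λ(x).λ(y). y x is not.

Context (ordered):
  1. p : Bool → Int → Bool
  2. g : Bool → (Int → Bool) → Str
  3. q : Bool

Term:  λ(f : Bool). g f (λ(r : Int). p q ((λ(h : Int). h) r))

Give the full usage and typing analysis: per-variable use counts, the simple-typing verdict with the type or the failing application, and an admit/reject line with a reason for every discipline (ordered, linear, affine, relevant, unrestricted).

counts: p=1, g=1, q=1, f [bound]=1, r [bound]=1, h [bound]=1
left-to-right use order: g, f, p, q, h, r
typing: well-typed — term : Bool → Str
ordered ✗ (needs exchange: uses follow g, f, p, q, h, r)
linear ✓ (exactly-once usage across p, g, q, f, r, h)
affine ✓ (no duplicate uses among p, g, q, f, r, h)
relevant ✓ (every one of p, g, q, f, r, h appears)
unrestricted ✓ (simply typable at Bool → Str; W, C, E all held)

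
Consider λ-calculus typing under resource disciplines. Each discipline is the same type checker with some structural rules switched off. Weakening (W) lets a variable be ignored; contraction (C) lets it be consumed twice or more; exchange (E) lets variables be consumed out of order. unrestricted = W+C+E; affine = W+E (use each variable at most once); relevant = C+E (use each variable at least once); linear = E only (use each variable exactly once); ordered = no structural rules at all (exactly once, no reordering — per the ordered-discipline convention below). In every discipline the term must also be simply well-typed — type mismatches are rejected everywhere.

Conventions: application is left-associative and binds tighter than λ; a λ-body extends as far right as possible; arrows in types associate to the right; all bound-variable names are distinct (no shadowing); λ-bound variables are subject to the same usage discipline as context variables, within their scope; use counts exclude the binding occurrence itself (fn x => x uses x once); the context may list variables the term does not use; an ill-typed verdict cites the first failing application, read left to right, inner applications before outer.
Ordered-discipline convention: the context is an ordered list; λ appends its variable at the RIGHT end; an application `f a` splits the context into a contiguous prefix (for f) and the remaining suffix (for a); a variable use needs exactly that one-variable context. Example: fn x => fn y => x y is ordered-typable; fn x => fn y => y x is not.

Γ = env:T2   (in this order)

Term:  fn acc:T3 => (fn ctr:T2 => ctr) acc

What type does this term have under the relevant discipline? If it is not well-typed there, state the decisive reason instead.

not well-typed under relevant — the type mismatch rejects it
counts: env=0; acc (λ-bound)=1; ctr (λ-bound)=1
use order (left to right): ctr, acc
typing: ill-typed: an application expects T2 but receives T3
per-discipline verdicts: ordered ✗; linear ✗; affine ✗; relevant ✗; unrestricted ✗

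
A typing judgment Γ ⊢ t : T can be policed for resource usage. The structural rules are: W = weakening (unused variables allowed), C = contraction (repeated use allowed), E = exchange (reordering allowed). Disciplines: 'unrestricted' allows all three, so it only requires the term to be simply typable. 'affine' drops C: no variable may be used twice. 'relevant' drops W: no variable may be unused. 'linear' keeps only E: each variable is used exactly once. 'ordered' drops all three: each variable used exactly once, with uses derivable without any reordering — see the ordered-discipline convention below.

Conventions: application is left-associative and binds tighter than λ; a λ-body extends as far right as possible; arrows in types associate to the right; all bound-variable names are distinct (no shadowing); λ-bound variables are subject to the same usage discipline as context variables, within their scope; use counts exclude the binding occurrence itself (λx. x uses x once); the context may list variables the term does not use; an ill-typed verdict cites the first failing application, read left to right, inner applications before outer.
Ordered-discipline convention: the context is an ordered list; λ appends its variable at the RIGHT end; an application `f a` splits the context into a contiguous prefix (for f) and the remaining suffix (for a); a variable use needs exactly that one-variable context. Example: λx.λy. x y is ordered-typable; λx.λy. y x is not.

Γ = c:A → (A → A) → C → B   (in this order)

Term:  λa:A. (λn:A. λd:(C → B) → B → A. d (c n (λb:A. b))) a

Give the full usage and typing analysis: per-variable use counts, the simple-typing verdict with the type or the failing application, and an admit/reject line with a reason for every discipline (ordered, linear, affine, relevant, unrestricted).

variable uses: c: 1; a (bound): 1; n (bound): 1; d (bound): 1; b (bound): 1
left-to-right use order: d, c, n, b, a
typing: the term checks, with type A → ((C → B) → B → A) → B → A
ordered: ✗ — use order d, c, n, b, a needs exchange
linear: ✓ — each of c, a, n, d, b used exactly once
affine: ✓ — c, a, n, d, b: no repeats, contraction unneeded
relevant: ✓ — none of c, a, n, d, b goes unused
unrestricted: ✓ — simply typable at A → ((C → B) → B → A) → B → A; W, C, E all held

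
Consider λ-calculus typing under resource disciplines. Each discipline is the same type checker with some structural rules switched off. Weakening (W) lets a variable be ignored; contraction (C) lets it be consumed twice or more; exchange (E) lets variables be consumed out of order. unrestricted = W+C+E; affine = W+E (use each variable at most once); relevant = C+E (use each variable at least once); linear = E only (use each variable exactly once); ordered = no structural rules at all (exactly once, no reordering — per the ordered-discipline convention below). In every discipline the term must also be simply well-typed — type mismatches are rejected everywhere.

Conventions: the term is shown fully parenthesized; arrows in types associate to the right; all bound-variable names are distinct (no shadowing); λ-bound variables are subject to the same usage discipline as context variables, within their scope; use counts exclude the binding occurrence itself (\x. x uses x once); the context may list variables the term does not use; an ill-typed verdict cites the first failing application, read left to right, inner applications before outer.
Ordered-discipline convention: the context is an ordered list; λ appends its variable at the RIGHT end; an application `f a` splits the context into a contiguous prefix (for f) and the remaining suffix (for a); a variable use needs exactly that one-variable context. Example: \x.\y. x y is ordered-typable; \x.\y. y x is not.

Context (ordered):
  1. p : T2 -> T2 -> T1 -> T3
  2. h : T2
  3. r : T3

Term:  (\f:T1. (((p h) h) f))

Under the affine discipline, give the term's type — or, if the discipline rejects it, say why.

not well-typed under affine — repeated use of h ×2
use counts: p ×1; h ×2; r ×0; f (bound) ×1
left-to-right use order: p, h, h, f
typing: the term checks, with type T1 -> T3
per-discipline verdicts: ordered ✗, linear ✗, affine ✗, relevant ✗, unrestricted ✓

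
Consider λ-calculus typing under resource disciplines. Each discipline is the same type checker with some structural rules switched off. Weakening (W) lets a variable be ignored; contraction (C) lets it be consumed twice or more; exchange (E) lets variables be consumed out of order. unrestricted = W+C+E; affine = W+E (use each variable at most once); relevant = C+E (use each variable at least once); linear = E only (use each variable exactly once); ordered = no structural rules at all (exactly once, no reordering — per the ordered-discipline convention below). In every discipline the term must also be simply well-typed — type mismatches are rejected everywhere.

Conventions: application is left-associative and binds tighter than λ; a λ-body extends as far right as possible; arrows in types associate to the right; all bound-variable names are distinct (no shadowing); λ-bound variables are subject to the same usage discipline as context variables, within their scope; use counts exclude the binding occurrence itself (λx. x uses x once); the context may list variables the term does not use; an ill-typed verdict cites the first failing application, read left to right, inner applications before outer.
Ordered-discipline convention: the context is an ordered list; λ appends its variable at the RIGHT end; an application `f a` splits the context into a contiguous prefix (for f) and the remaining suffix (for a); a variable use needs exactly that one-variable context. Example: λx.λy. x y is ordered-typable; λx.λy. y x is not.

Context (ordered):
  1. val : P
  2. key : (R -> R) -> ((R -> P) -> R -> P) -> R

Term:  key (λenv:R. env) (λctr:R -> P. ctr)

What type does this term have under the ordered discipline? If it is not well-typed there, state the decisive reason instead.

not well-typed under ordered — unused: val — weakening required
variable uses: val: 0, key: 1, env (λ-bound): 1, ctr (λ-bound): 1
order of uses: key, env, ctr
typing: the term checks, with type R
all disciplines: ordered ✗, linear ✗, affine ✓, relevant ✗, unrestricted ✓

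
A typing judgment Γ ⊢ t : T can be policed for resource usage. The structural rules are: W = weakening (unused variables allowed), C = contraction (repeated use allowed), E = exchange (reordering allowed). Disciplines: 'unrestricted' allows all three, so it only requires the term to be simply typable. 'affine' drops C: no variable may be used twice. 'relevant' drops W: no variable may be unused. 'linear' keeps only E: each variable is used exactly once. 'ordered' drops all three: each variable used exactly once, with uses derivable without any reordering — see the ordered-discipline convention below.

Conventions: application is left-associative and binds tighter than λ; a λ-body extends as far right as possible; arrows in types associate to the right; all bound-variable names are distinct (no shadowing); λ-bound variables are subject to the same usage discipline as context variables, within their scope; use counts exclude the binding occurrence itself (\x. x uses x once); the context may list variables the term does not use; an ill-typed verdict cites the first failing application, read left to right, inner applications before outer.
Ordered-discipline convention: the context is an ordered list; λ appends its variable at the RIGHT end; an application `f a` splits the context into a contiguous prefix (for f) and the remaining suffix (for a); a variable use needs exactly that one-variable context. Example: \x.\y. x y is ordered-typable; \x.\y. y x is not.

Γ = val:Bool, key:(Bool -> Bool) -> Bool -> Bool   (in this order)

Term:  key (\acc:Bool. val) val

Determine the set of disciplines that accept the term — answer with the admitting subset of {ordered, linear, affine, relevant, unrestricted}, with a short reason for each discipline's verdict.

accepted by: unrestricted
variable uses: val=2; key=1; acc (bound)=0
left-to-right use order: key, val, val
typing: ✓ — Bool
ordered: ✗, needs contraction — val ×2; acc left unused
linear: ✗, needs contraction — val ×2; acc left unused
affine: ✗, needs contraction — val ×2
relevant: ✗, acc left unused
unrestricted: ✓, well-typed at Bool; no restrictions here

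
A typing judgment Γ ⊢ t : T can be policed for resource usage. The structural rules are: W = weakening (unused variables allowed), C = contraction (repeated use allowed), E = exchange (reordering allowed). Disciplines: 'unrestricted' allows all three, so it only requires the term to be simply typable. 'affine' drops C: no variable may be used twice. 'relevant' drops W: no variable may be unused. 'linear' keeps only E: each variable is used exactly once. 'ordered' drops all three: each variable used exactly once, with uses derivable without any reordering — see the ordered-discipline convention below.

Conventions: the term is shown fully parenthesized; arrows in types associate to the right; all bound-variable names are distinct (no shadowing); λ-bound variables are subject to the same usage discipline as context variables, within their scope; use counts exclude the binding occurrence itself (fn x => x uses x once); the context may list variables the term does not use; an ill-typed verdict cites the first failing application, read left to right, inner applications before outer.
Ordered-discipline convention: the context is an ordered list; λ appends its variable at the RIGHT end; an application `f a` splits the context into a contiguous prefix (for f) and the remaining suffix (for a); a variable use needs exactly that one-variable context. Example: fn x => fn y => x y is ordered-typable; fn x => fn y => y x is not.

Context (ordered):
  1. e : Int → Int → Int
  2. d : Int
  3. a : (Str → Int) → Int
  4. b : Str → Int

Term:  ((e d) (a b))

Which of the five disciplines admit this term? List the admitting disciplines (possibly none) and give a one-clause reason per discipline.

accepted by: ordered, linear, affine, relevant, unrestricted
variable uses: e=1; d=1; a=1; b=1
uses in reading order: e, d, a, b
typing: ✓ — Int
ordered ✓ (e, d, a, b: once each, no exchange needed)
linear ✓ (each of e, d, a, b used exactly once)
affine ✓ (none of e, d, a, b used more than once)
relevant ✓ (e, d, a, b: all used, weakening unneeded)
unrestricted ✓ (simply typable at Int; W, C, E all held)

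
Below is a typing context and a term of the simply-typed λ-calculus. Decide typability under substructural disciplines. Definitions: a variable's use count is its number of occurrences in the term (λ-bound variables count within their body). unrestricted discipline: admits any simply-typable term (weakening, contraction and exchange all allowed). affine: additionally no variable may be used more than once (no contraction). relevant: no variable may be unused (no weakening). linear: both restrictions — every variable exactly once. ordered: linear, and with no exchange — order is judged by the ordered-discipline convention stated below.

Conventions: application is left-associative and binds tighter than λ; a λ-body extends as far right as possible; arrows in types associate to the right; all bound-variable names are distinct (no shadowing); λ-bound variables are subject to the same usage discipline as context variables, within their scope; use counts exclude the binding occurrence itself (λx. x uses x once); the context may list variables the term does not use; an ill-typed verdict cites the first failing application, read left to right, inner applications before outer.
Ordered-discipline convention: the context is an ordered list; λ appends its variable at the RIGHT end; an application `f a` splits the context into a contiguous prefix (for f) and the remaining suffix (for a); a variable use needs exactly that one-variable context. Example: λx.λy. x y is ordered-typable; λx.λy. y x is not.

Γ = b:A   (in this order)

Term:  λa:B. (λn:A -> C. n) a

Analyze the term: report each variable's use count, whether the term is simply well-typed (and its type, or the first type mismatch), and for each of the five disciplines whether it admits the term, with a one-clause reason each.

variable uses: b: 0×, a [bound]: 1×, n [bound]: 1×
use order (left to right): n, a
typing: ill-typed: an application expects A -> C but receives B
ordered: ✗ — a type mismatch blocks all five
linear: ✗ — the type mismatch rejects it
affine: ✗ — not simply typable
relevant: ✗ — fails simple typing
unrestricted: ✗ — a type mismatch blocks all five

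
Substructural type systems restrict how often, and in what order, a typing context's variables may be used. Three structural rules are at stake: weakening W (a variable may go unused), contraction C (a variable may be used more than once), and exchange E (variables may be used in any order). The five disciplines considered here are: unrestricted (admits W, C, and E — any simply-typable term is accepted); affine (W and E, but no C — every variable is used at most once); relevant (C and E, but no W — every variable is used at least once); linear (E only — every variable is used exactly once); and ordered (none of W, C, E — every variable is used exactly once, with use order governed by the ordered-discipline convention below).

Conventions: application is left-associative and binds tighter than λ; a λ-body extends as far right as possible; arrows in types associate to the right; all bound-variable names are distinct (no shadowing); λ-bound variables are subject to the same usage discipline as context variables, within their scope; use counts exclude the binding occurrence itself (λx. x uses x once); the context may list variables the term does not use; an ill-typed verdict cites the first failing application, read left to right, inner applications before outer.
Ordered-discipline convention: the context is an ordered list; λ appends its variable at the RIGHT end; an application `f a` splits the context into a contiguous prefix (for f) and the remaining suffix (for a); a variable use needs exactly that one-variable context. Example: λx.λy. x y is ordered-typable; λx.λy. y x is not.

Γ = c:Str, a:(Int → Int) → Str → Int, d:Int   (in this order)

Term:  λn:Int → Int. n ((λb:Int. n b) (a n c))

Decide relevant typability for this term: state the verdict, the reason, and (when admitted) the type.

no — d never used (weakening)
counts: c=1; a=1; d=0; n (λ-bound)=3; b (λ-bound)=1
uses in reading order: n, n, b, a, n, c
typing: the term checks, with type (Int → Int) → Int
per-discipline verdicts: ordered ✗ | linear ✗ | affine ✗ | relevant ✗ | unrestricted ✓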